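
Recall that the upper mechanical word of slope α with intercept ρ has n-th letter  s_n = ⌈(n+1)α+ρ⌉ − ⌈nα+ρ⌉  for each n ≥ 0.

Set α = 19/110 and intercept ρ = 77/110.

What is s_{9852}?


0

(n+1)α + ρ = (9853·19 + 77) / 110 = 187284/110
nα + ρ     = (9852·19 + 77) / 110 = 187265/110
⌈187284/110⌉ = 1703,  ⌈187265/110⌉ = 1703
s_{9852} = 1703 − 1703 = 0


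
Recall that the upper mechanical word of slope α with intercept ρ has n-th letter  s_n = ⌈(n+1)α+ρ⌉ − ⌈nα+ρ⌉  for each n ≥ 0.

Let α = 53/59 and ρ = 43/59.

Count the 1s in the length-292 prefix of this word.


#1s = Σ_{n=0}^{291} s_n = Σ_{n=0}^{291} (⌈(n+1)α+ρ⌉ − ⌈nα+ρ⌉)
the sum telescopes: every ⌈nα+ρ⌉ with 0 < n < 292 appears once with + and once with −, leaving ⌈292α+ρ⌉ − ⌈0·α+ρ⌉
292α + ρ = (292·53 + 43) / 59 = 15519/59
ρ = 43/59
⌈15519/59⌉ = 264,  ⌈43/59⌉ = 1
#1s = 264 − 1 = 263

263


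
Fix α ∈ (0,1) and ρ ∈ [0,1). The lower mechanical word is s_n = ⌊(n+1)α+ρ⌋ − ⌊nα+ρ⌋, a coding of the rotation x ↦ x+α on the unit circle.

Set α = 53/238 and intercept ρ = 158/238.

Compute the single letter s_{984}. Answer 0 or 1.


1

(n+1)α + ρ = (985·53 + 158) / 238 = 52363/238
nα + ρ     = (984·53 + 158) / 238 = 52310/238
⌊52363/238⌋ = 220,  ⌊52310/238⌋ = 219
s_{984} = 220 − 219 = 1


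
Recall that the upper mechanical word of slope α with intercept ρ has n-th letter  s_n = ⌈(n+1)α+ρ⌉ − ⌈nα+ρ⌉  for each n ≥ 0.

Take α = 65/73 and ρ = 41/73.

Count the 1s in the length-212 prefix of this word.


#1s = Σ_{n=0}^{211} s_n = Σ_{n=0}^{211} (⌈(n+1)α+ρ⌉ − ⌈nα+ρ⌉)
the sum telescopes: every ⌈nα+ρ⌉ with 0 < n < 212 appears once with + and once with −, leaving ⌈212α+ρ⌉ − ⌈0·α+ρ⌉
212α + ρ = (212·65 + 41) / 73 = 13821/73
ρ = 41/73
⌈13821/73⌉ = 190,  ⌈41/73⌉ = 1
#1s = 190 − 1 = 189

189


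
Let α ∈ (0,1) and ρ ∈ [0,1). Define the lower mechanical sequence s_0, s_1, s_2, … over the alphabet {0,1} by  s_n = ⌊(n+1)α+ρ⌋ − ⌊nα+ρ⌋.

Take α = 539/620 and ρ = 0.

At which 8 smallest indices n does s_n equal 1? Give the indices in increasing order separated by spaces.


1 2 3 4 5 6 8 9

n=0: ⌊539/620⌋−⌊0/620⌋ = 0−0 = 0
n=1: ⌊1078/620⌋−⌊539/620⌋ = 1−0 = 1  ← one
n=2: ⌊1617/620⌋−⌊1078/620⌋ = 2−1 = 1  ← one
n=3: ⌊2156/620⌋−⌊1617/620⌋ = 3−2 = 1  ← one
n=4: ⌊2695/620⌋−⌊2156/620⌋ = 4−3 = 1  ← one
n=5: ⌊3234/620⌋−⌊2695/620⌋ = 5−4 = 1  ← one
n=6: ⌊3773/620⌋−⌊3234/620⌋ = 6−5 = 1  ← one
n=7: ⌊4312/620⌋−⌊3773/620⌋ = 6−6 = 0
n=8: ⌊4851/620⌋−⌊4312/620⌋ = 7−6 = 1  ← one
n=9: ⌊5390/620⌋−⌊4851/620⌋ = 8−7 = 1  ← one
positions of the first 8 ones: 1 2 3 4 5 6 8 9


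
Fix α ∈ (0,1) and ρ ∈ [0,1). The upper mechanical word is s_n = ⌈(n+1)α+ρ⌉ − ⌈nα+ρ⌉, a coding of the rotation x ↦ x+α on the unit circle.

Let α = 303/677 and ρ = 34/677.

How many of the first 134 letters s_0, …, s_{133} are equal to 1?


#1s = Σ_{n=0}^{133} s_n = Σ_{n=0}^{133} (⌈(n+1)α+ρ⌉ − ⌈nα+ρ⌉)
the sum telescopes: every ⌈nα+ρ⌉ with 0 < n < 134 appears once with + and once with −, leaving ⌈134α+ρ⌉ − ⌈0·α+ρ⌉
134α + ρ = (134·303 + 34) / 677 = 40636/677
ρ = 34/677
⌈40636/677⌉ = 61,  ⌈34/677⌉ = 1
#1s = 61 − 1 = 60

60


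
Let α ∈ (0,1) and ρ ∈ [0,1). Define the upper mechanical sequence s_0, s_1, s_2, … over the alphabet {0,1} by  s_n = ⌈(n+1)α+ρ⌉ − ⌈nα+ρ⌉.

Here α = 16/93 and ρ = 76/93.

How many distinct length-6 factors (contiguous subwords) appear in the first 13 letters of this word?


t_n = ⌈(n·16+76)/93⌉ for n = 0 … 13:
  n=0…9: ⌈76/93⌉=1 ⌈92/93⌉=1 ⌈108/93⌉=2 ⌈124/93⌉=2 ⌈140/93⌉=2 ⌈156/93⌉=2 ⌈172/93⌉=2 ⌈188/93⌉=3 ⌈204/93⌉=3 ⌈220/93⌉=3
  n=10…13: ⌈236/93⌉=3 ⌈252/93⌉=3 ⌈268/93⌉=3 ⌈284/93⌉=4
s_n = t_(n+1) − t_n for n = 0 … 12 gives
prefix = 0100001000001
slide a length-6 window over [0..5] … [7..12] (8 windows); first occurrence of each distinct factor:
  [  0..  5] 010000
  [  1..  6] 100001
  [  2..  7] 000010
  [  3..  8] 000100
  [  4..  9] 001000
  [  6.. 11] 100000
  [  7.. 12] 000001
  (the other 1 window repeats one of these)
distinct factors: {000001, 000010, 000100, 001000, 010000, 100000, 100001}
count = 7  (Sturmian bound for length 6 is 7)

7


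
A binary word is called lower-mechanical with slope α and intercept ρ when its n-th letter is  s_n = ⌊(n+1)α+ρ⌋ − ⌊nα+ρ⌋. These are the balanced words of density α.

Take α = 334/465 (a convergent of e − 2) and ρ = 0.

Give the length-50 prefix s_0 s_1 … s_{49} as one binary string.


01101110110111011011101101110110111011101101110110

n=0: ⌊(1·334)/465⌋ − ⌊(0·334)/465⌋ = ⌊334/465⌋ − ⌊0/465⌋ = 0 − 0 = 0
n=1: ⌊(2·334)/465⌋ − ⌊(1·334)/465⌋ = ⌊668/465⌋ − ⌊334/465⌋ = 1 − 0 = 1
n=2: ⌊(3·334)/465⌋ − ⌊(2·334)/465⌋ = ⌊1002/465⌋ − ⌊668/465⌋ = 2 − 1 = 1
n=3: ⌊(4·334)/465⌋ − ⌊(3·334)/465⌋ = ⌊1336/465⌋ − ⌊1002/465⌋ = 2 − 2 = 0
n=4: ⌊(5·334)/465⌋ − ⌊(4·334)/465⌋ = ⌊1670/465⌋ − ⌊1336/465⌋ = 3 − 2 = 1
n=5: ⌊(6·334)/465⌋ − ⌊(5·334)/465⌋ = ⌊2004/465⌋ − ⌊1670/465⌋ = 4 − 3 = 1
n=6: ⌊(7·334)/465⌋ − ⌊(6·334)/465⌋ = ⌊2338/465⌋ − ⌊2004/465⌋ = 5 − 4 = 1
n=7: ⌊(8·334)/465⌋ − ⌊(7·334)/465⌋ = ⌊2672/465⌋ − ⌊2338/465⌋ = 5 − 5 = 0
n=8: ⌊(9·334)/465⌋ − ⌊(8·334)/465⌋ = ⌊3006/465⌋ − ⌊2672/465⌋ = 6 − 5 = 1
n=9: ⌊(10·334)/465⌋ − ⌊(9·334)/465⌋ = ⌊3340/465⌋ − ⌊3006/465⌋ = 7 − 6 = 1
n=10: ⌊(11·334)/465⌋ − ⌊(10·334)/465⌋ = ⌊3674/465⌋ − ⌊3340/465⌋ = 7 − 7 = 0
n=11: ⌊(12·334)/465⌋ − ⌊(11·334)/465⌋ = ⌊4008/465⌋ − ⌊3674/465⌋ = 8 − 7 = 1
n=12: ⌊(13·334)/465⌋ − ⌊(12·334)/465⌋ = ⌊4342/465⌋ − ⌊4008/465⌋ = 9 − 8 = 1
n=13: ⌊(14·334)/465⌋ − ⌊(13·334)/465⌋ = ⌊4676/465⌋ − ⌊4342/465⌋ = 10 − 9 = 1
n=14: ⌊(15·334)/465⌋ − ⌊(14·334)/465⌋ = ⌊5010/465⌋ − ⌊4676/465⌋ = 10 − 10 = 0
n=15: ⌊(16·334)/465⌋ − ⌊(15·334)/465⌋ = ⌊5344/465⌋ − ⌊5010/465⌋ = 11 − 10 = 1
n=16: ⌊(17·334)/465⌋ − ⌊(16·334)/465⌋ = ⌊5678/465⌋ − ⌊5344/465⌋ = 12 − 11 = 1
n=17: ⌊(18·334)/465⌋ − ⌊(17·334)/465⌋ = ⌊6012/465⌋ − ⌊5678/465⌋ = 12 − 12 = 0
n=18: ⌊(19·334)/465⌋ − ⌊(18·334)/465⌋ = ⌊6346/465⌋ − ⌊6012/465⌋ = 13 − 12 = 1
n=19: ⌊(20·334)/465⌋ − ⌊(19·334)/465⌋ = ⌊6680/465⌋ − ⌊6346/465⌋ = 14 − 13 = 1
n=20: ⌊(21·334)/465⌋ − ⌊(20·334)/465⌋ = ⌊7014/465⌋ − ⌊6680/465⌋ = 15 − 14 = 1
n=21: ⌊(22·334)/465⌋ − ⌊(21·334)/465⌋ = ⌊7348/465⌋ − ⌊7014/465⌋ = 15 − 15 = 0
n=22: ⌊(23·334)/465⌋ − ⌊(22·334)/465⌋ = ⌊7682/465⌋ − ⌊7348/465⌋ = 16 − 15 = 1
n=23: ⌊(24·334)/465⌋ − ⌊(23·334)/465⌋ = ⌊8016/465⌋ − ⌊7682/465⌋ = 17 − 16 = 1
n=24: ⌊(25·334)/465⌋ − ⌊(24·334)/465⌋ = ⌊8350/465⌋ − ⌊8016/465⌋ = 17 − 17 = 0
n=25: ⌊(26·334)/465⌋ − ⌊(25·334)/465⌋ = ⌊8684/465⌋ − ⌊8350/465⌋ = 18 − 17 = 1
n=26: ⌊(27·334)/465⌋ − ⌊(26·334)/465⌋ = ⌊9018/465⌋ − ⌊8684/465⌋ = 19 − 18 = 1
n=27: ⌊(28·334)/465⌋ − ⌊(27·334)/465⌋ = ⌊9352/465⌋ − ⌊9018/465⌋ = 20 − 19 = 1
n=28: ⌊(29·334)/465⌋ − ⌊(28·334)/465⌋ = ⌊9686/465⌋ − ⌊9352/465⌋ = 20 − 20 = 0
n=29: ⌊(30·334)/465⌋ − ⌊(29·334)/465⌋ = ⌊10020/465⌋ − ⌊9686/465⌋ = 21 − 20 = 1
n=30: ⌊(31·334)/465⌋ − ⌊(30·334)/465⌋ = ⌊10354/465⌋ − ⌊10020/465⌋ = 22 − 21 = 1
n=31: ⌊(32·334)/465⌋ − ⌊(31·334)/465⌋ = ⌊10688/465⌋ − ⌊10354/465⌋ = 22 − 22 = 0
n=32: ⌊(33·334)/465⌋ − ⌊(32·334)/465⌋ = ⌊11022/465⌋ − ⌊10688/465⌋ = 23 − 22 = 1
n=33: ⌊(34·334)/465⌋ − ⌊(33·334)/465⌋ = ⌊11356/465⌋ − ⌊11022/465⌋ = 24 − 23 = 1
n=34: ⌊(35·334)/465⌋ − ⌊(34·334)/465⌋ = ⌊11690/465⌋ − ⌊11356/465⌋ = 25 − 24 = 1
n=35: ⌊(36·334)/465⌋ − ⌊(35·334)/465⌋ = ⌊12024/465⌋ − ⌊11690/465⌋ = 25 − 25 = 0
n=36: ⌊(37·334)/465⌋ − ⌊(36·334)/465⌋ = ⌊12358/465⌋ − ⌊12024/465⌋ = 26 − 25 = 1
n=37: ⌊(38·334)/465⌋ − ⌊(37·334)/465⌋ = ⌊12692/465⌋ − ⌊12358/465⌋ = 27 − 26 = 1
n=38: ⌊(39·334)/465⌋ − ⌊(38·334)/465⌋ = ⌊13026/465⌋ − ⌊12692/465⌋ = 28 − 27 = 1
n=39: ⌊(40·334)/465⌋ − ⌊(39·334)/465⌋ = ⌊13360/465⌋ − ⌊13026/465⌋ = 28 − 28 = 0
n=40: ⌊(41·334)/465⌋ − ⌊(40·334)/465⌋ = ⌊13694/465⌋ − ⌊13360/465⌋ = 29 − 28 = 1
n=41: ⌊(42·334)/465⌋ − ⌊(41·334)/465⌋ = ⌊14028/465⌋ − ⌊13694/465⌋ = 30 − 29 = 1
n=42: ⌊(43·334)/465⌋ − ⌊(42·334)/465⌋ = ⌊14362/465⌋ − ⌊14028/465⌋ = 30 − 30 = 0
n=43: ⌊(44·334)/465⌋ − ⌊(43·334)/465⌋ = ⌊14696/465⌋ − ⌊14362/465⌋ = 31 − 30 = 1
n=44: ⌊(45·334)/465⌋ − ⌊(44·334)/465⌋ = ⌊15030/465⌋ − ⌊14696/465⌋ = 32 − 31 = 1
n=45: ⌊(46·334)/465⌋ − ⌊(45·334)/465⌋ = ⌊15364/465⌋ − ⌊15030/465⌋ = 33 − 32 = 1
n=46: ⌊(47·334)/465⌋ − ⌊(46·334)/465⌋ = ⌊15698/465⌋ − ⌊15364/465⌋ = 33 − 33 = 0
n=47: ⌊(48·334)/465⌋ − ⌊(47·334)/465⌋ = ⌊16032/465⌋ − ⌊15698/465⌋ = 34 − 33 = 1
n=48: ⌊(49·334)/465⌋ − ⌊(48·334)/465⌋ = ⌊16366/465⌋ − ⌊16032/465⌋ = 35 − 34 = 1
n=49: ⌊(50·334)/465⌋ − ⌊(49·334)/465⌋ = ⌊16700/465⌋ − ⌊16366/465⌋ = 35 − 35 = 0


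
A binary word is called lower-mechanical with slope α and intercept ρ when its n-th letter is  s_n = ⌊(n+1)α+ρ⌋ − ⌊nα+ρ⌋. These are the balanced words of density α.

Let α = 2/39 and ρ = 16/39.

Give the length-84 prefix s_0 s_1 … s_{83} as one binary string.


000000000001000000000000000000100000000000000000001000000000000000000100000000000000

n=0: ⌊(1·2+16)/39⌋ − ⌊(0·2+16)/39⌋ = ⌊18/39⌋ − ⌊16/39⌋ = 0 − 0 = 0
n=1: ⌊(2·2+16)/39⌋ − ⌊(1·2+16)/39⌋ = ⌊20/39⌋ − ⌊18/39⌋ = 0 − 0 = 0
n=2: ⌊(3·2+16)/39⌋ − ⌊(2·2+16)/39⌋ = ⌊22/39⌋ − ⌊20/39⌋ = 0 − 0 = 0
n=3: ⌊(4·2+16)/39⌋ − ⌊(3·2+16)/39⌋ = ⌊24/39⌋ − ⌊22/39⌋ = 0 − 0 = 0
n=4: ⌊(5·2+16)/39⌋ − ⌊(4·2+16)/39⌋ = ⌊26/39⌋ − ⌊24/39⌋ = 0 − 0 = 0
n=5: ⌊(6·2+16)/39⌋ − ⌊(5·2+16)/39⌋ = ⌊28/39⌋ − ⌊26/39⌋ = 0 − 0 = 0
n=6: ⌊(7·2+16)/39⌋ − ⌊(6·2+16)/39⌋ = ⌊30/39⌋ − ⌊28/39⌋ = 0 − 0 = 0
n=7: ⌊(8·2+16)/39⌋ − ⌊(7·2+16)/39⌋ = ⌊32/39⌋ − ⌊30/39⌋ = 0 − 0 = 0
n=8: ⌊(9·2+16)/39⌋ − ⌊(8·2+16)/39⌋ = ⌊34/39⌋ − ⌊32/39⌋ = 0 − 0 = 0
n=9: ⌊(10·2+16)/39⌋ − ⌊(9·2+16)/39⌋ = ⌊36/39⌋ − ⌊34/39⌋ = 0 − 0 = 0
n=10: ⌊(11·2+16)/39⌋ − ⌊(10·2+16)/39⌋ = ⌊38/39⌋ − ⌊36/39⌋ = 0 − 0 = 0
n=11: ⌊(12·2+16)/39⌋ − ⌊(11·2+16)/39⌋ = ⌊40/39⌋ − ⌊38/39⌋ = 1 − 0 = 1
n=12: ⌊(13·2+16)/39⌋ − ⌊(12·2+16)/39⌋ = ⌊42/39⌋ − ⌊40/39⌋ = 1 − 1 = 0
n=13: ⌊(14·2+16)/39⌋ − ⌊(13·2+16)/39⌋ = ⌊44/39⌋ − ⌊42/39⌋ = 1 − 1 = 0
n=14: ⌊(15·2+16)/39⌋ − ⌊(14·2+16)/39⌋ = ⌊46/39⌋ − ⌊44/39⌋ = 1 − 1 = 0
n=15: ⌊(16·2+16)/39⌋ − ⌊(15·2+16)/39⌋ = ⌊48/39⌋ − ⌊46/39⌋ = 1 − 1 = 0
n=16: ⌊(17·2+16)/39⌋ − ⌊(16·2+16)/39⌋ = ⌊50/39⌋ − ⌊48/39⌋ = 1 − 1 = 0
n=17: ⌊(18·2+16)/39⌋ − ⌊(17·2+16)/39⌋ = ⌊52/39⌋ − ⌊50/39⌋ = 1 − 1 = 0
n=18: ⌊(19·2+16)/39⌋ − ⌊(18·2+16)/39⌋ = ⌊54/39⌋ − ⌊52/39⌋ = 1 − 1 = 0
n=19: ⌊(20·2+16)/39⌋ − ⌊(19·2+16)/39⌋ = ⌊56/39⌋ − ⌊54/39⌋ = 1 − 1 = 0
n=20: ⌊(21·2+16)/39⌋ − ⌊(20·2+16)/39⌋ = ⌊58/39⌋ − ⌊56/39⌋ = 1 − 1 = 0
n=21: ⌊(22·2+16)/39⌋ − ⌊(21·2+16)/39⌋ = ⌊60/39⌋ − ⌊58/39⌋ = 1 − 1 = 0
n=22: ⌊(23·2+16)/39⌋ − ⌊(22·2+16)/39⌋ = ⌊62/39⌋ − ⌊60/39⌋ = 1 − 1 = 0
n=23: ⌊(24·2+16)/39⌋ − ⌊(23·2+16)/39⌋ = ⌊64/39⌋ − ⌊62/39⌋ = 1 − 1 = 0
n=24: ⌊(25·2+16)/39⌋ − ⌊(24·2+16)/39⌋ = ⌊66/39⌋ − ⌊64/39⌋ = 1 − 1 = 0
n=25: ⌊(26·2+16)/39⌋ − ⌊(25·2+16)/39⌋ = ⌊68/39⌋ − ⌊66/39⌋ = 1 − 1 = 0
n=26: ⌊(27·2+16)/39⌋ − ⌊(26·2+16)/39⌋ = ⌊70/39⌋ − ⌊68/39⌋ = 1 − 1 = 0
n=27: ⌊(28·2+16)/39⌋ − ⌊(27·2+16)/39⌋ = ⌊72/39⌋ − ⌊70/39⌋ = 1 − 1 = 0
n=28: ⌊(29·2+16)/39⌋ − ⌊(28·2+16)/39⌋ = ⌊74/39⌋ − ⌊72/39⌋ = 1 − 1 = 0
n=29: ⌊(30·2+16)/39⌋ − ⌊(29·2+16)/39⌋ = ⌊76/39⌋ − ⌊74/39⌋ = 1 − 1 = 0
n=30: ⌊(31·2+16)/39⌋ − ⌊(30·2+16)/39⌋ = ⌊78/39⌋ − ⌊76/39⌋ = 2 − 1 = 1
n=31: ⌊(32·2+16)/39⌋ − ⌊(31·2+16)/39⌋ = ⌊80/39⌋ − ⌊78/39⌋ = 2 − 2 = 0
n=32: ⌊(33·2+16)/39⌋ − ⌊(32·2+16)/39⌋ = ⌊82/39⌋ − ⌊80/39⌋ = 2 − 2 = 0
n=33: ⌊(34·2+16)/39⌋ − ⌊(33·2+16)/39⌋ = ⌊84/39⌋ − ⌊82/39⌋ = 2 − 2 = 0
n=34: ⌊(35·2+16)/39⌋ − ⌊(34·2+16)/39⌋ = ⌊86/39⌋ − ⌊84/39⌋ = 2 − 2 = 0
n=35: ⌊(36·2+16)/39⌋ − ⌊(35·2+16)/39⌋ = ⌊88/39⌋ − ⌊86/39⌋ = 2 − 2 = 0
n=36: ⌊(37·2+16)/39⌋ − ⌊(36·2+16)/39⌋ = ⌊90/39⌋ − ⌊88/39⌋ = 2 − 2 = 0
n=37: ⌊(38·2+16)/39⌋ − ⌊(37·2+16)/39⌋ = ⌊92/39⌋ − ⌊90/39⌋ = 2 − 2 = 0
n=38: ⌊(39·2+16)/39⌋ − ⌊(38·2+16)/39⌋ = ⌊94/39⌋ − ⌊92/39⌋ = 2 − 2 = 0
n=39: ⌊(40·2+16)/39⌋ − ⌊(39·2+16)/39⌋ = ⌊96/39⌋ − ⌊94/39⌋ = 2 − 2 = 0
n=40: ⌊(41·2+16)/39⌋ − ⌊(40·2+16)/39⌋ = ⌊98/39⌋ − ⌊96/39⌋ = 2 − 2 = 0
n=41: ⌊(42·2+16)/39⌋ − ⌊(41·2+16)/39⌋ = ⌊100/39⌋ − ⌊98/39⌋ = 2 − 2 = 0
n=42: ⌊(43·2+16)/39⌋ − ⌊(42·2+16)/39⌋ = ⌊102/39⌋ − ⌊100/39⌋ = 2 − 2 = 0
n=43: ⌊(44·2+16)/39⌋ − ⌊(43·2+16)/39⌋ = ⌊104/39⌋ − ⌊102/39⌋ = 2 − 2 = 0
n=44: ⌊(45·2+16)/39⌋ − ⌊(44·2+16)/39⌋ = ⌊106/39⌋ − ⌊104/39⌋ = 2 − 2 = 0
n=45: ⌊(46·2+16)/39⌋ − ⌊(45·2+16)/39⌋ = ⌊108/39⌋ − ⌊106/39⌋ = 2 − 2 = 0
n=46: ⌊(47·2+16)/39⌋ − ⌊(46·2+16)/39⌋ = ⌊110/39⌋ − ⌊108/39⌋ = 2 − 2 = 0
n=47: ⌊(48·2+16)/39⌋ − ⌊(47·2+16)/39⌋ = ⌊112/39⌋ − ⌊110/39⌋ = 2 − 2 = 0
n=48: ⌊(49·2+16)/39⌋ − ⌊(48·2+16)/39⌋ = ⌊114/39⌋ − ⌊112/39⌋ = 2 − 2 = 0
n=49: ⌊(50·2+16)/39⌋ − ⌊(49·2+16)/39⌋ = ⌊116/39⌋ − ⌊114/39⌋ = 2 − 2 = 0
n=50: ⌊(51·2+16)/39⌋ − ⌊(50·2+16)/39⌋ = ⌊118/39⌋ − ⌊116/39⌋ = 3 − 2 = 1
n=51: ⌊(52·2+16)/39⌋ − ⌊(51·2+16)/39⌋ = ⌊120/39⌋ − ⌊118/39⌋ = 3 − 3 = 0
n=52: ⌊(53·2+16)/39⌋ − ⌊(52·2+16)/39⌋ = ⌊122/39⌋ − ⌊120/39⌋ = 3 − 3 = 0
n=53: ⌊(54·2+16)/39⌋ − ⌊(53·2+16)/39⌋ = ⌊124/39⌋ − ⌊122/39⌋ = 3 − 3 = 0
n=54: ⌊(55·2+16)/39⌋ − ⌊(54·2+16)/39⌋ = ⌊126/39⌋ − ⌊124/39⌋ = 3 − 3 = 0
n=55: ⌊(56·2+16)/39⌋ − ⌊(55·2+16)/39⌋ = ⌊128/39⌋ − ⌊126/39⌋ = 3 − 3 = 0
n=56: ⌊(57·2+16)/39⌋ − ⌊(56·2+16)/39⌋ = ⌊130/39⌋ − ⌊128/39⌋ = 3 − 3 = 0
n=57: ⌊(58·2+16)/39⌋ − ⌊(57·2+16)/39⌋ = ⌊132/39⌋ − ⌊130/39⌋ = 3 − 3 = 0
n=58: ⌊(59·2+16)/39⌋ − ⌊(58·2+16)/39⌋ = ⌊134/39⌋ − ⌊132/39⌋ = 3 − 3 = 0
n=59: ⌊(60·2+16)/39⌋ − ⌊(59·2+16)/39⌋ = ⌊136/39⌋ − ⌊134/39⌋ = 3 − 3 = 0
n=60: ⌊(61·2+16)/39⌋ − ⌊(60·2+16)/39⌋ = ⌊138/39⌋ − ⌊136/39⌋ = 3 − 3 = 0
n=61: ⌊(62·2+16)/39⌋ − ⌊(61·2+16)/39⌋ = ⌊140/39⌋ − ⌊138/39⌋ = 3 − 3 = 0
n=62: ⌊(63·2+16)/39⌋ − ⌊(62·2+16)/39⌋ = ⌊142/39⌋ − ⌊140/39⌋ = 3 − 3 = 0
n=63: ⌊(64·2+16)/39⌋ − ⌊(63·2+16)/39⌋ = ⌊144/39⌋ − ⌊142/39⌋ = 3 − 3 = 0
n=64: ⌊(65·2+16)/39⌋ − ⌊(64·2+16)/39⌋ = ⌊146/39⌋ − ⌊144/39⌋ = 3 − 3 = 0
n=65: ⌊(66·2+16)/39⌋ − ⌊(65·2+16)/39⌋ = ⌊148/39⌋ − ⌊146/39⌋ = 3 − 3 = 0
n=66: ⌊(67·2+16)/39⌋ − ⌊(66·2+16)/39⌋ = ⌊150/39⌋ − ⌊148/39⌋ = 3 − 3 = 0
n=67: ⌊(68·2+16)/39⌋ − ⌊(67·2+16)/39⌋ = ⌊152/39⌋ − ⌊150/39⌋ = 3 − 3 = 0
n=68: ⌊(69·2+16)/39⌋ − ⌊(68·2+16)/39⌋ = ⌊154/39⌋ − ⌊152/39⌋ = 3 − 3 = 0
n=69: ⌊(70·2+16)/39⌋ − ⌊(69·2+16)/39⌋ = ⌊156/39⌋ − ⌊154/39⌋ = 4 − 3 = 1
n=70: ⌊(71·2+16)/39⌋ − ⌊(70·2+16)/39⌋ = ⌊158/39⌋ − ⌊156/39⌋ = 4 − 4 = 0
n=71: ⌊(72·2+16)/39⌋ − ⌊(71·2+16)/39⌋ = ⌊160/39⌋ − ⌊158/39⌋ = 4 − 4 = 0
n=72: ⌊(73·2+16)/39⌋ − ⌊(72·2+16)/39⌋ = ⌊162/39⌋ − ⌊160/39⌋ = 4 − 4 = 0
n=73: ⌊(74·2+16)/39⌋ − ⌊(73·2+16)/39⌋ = ⌊164/39⌋ − ⌊162/39⌋ = 4 − 4 = 0
n=74: ⌊(75·2+16)/39⌋ − ⌊(74·2+16)/39⌋ = ⌊166/39⌋ − ⌊164/39⌋ = 4 − 4 = 0
n=75: ⌊(76·2+16)/39⌋ − ⌊(75·2+16)/39⌋ = ⌊168/39⌋ − ⌊166/39⌋ = 4 − 4 = 0
n=76: ⌊(77·2+16)/39⌋ − ⌊(76·2+16)/39⌋ = ⌊170/39⌋ − ⌊168/39⌋ = 4 − 4 = 0
n=77: ⌊(78·2+16)/39⌋ − ⌊(77·2+16)/39⌋ = ⌊172/39⌋ − ⌊170/39⌋ = 4 − 4 = 0
n=78: ⌊(79·2+16)/39⌋ − ⌊(78·2+16)/39⌋ = ⌊174/39⌋ − ⌊172/39⌋ = 4 − 4 = 0
n=79: ⌊(80·2+16)/39⌋ − ⌊(79·2+16)/39⌋ = ⌊176/39⌋ − ⌊174/39⌋ = 4 − 4 = 0
n=80: ⌊(81·2+16)/39⌋ − ⌊(80·2+16)/39⌋ = ⌊178/39⌋ − ⌊176/39⌋ = 4 − 4 = 0
n=81: ⌊(82·2+16)/39⌋ − ⌊(81·2+16)/39⌋ = ⌊180/39⌋ − ⌊178/39⌋ = 4 − 4 = 0
n=82: ⌊(83·2+16)/39⌋ − ⌊(82·2+16)/39⌋ = ⌊182/39⌋ − ⌊180/39⌋ = 4 − 4 = 0
n=83: ⌊(84·2+16)/39⌋ − ⌊(83·2+16)/39⌋ = ⌊184/39⌋ − ⌊182/39⌋ = 4 − 4 = 0


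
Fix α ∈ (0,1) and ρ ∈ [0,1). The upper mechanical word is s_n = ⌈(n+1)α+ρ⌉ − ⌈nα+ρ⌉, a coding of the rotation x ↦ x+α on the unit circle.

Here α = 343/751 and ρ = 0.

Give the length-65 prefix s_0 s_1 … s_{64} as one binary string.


10101010101001010101010010101010100101010101010010101010100101010

n=0: ⌈(1·343)/751⌉ − ⌈(0·343)/751⌉ = ⌈343/751⌉ − ⌈0/751⌉ = 1 − 0 = 1
n=1: ⌈(2·343)/751⌉ − ⌈(1·343)/751⌉ = ⌈686/751⌉ − ⌈343/751⌉ = 1 − 1 = 0
n=2: ⌈(3·343)/751⌉ − ⌈(2·343)/751⌉ = ⌈1029/751⌉ − ⌈686/751⌉ = 2 − 1 = 1
n=3: ⌈(4·343)/751⌉ − ⌈(3·343)/751⌉ = ⌈1372/751⌉ − ⌈1029/751⌉ = 2 − 2 = 0
n=4: ⌈(5·343)/751⌉ − ⌈(4·343)/751⌉ = ⌈1715/751⌉ − ⌈1372/751⌉ = 3 − 2 = 1
n=5: ⌈(6·343)/751⌉ − ⌈(5·343)/751⌉ = ⌈2058/751⌉ − ⌈1715/751⌉ = 3 − 3 = 0
n=6: ⌈(7·343)/751⌉ − ⌈(6·343)/751⌉ = ⌈2401/751⌉ − ⌈2058/751⌉ = 4 − 3 = 1
n=7: ⌈(8·343)/751⌉ − ⌈(7·343)/751⌉ = ⌈2744/751⌉ − ⌈2401/751⌉ = 4 − 4 = 0
n=8: ⌈(9·343)/751⌉ − ⌈(8·343)/751⌉ = ⌈3087/751⌉ − ⌈2744/751⌉ = 5 − 4 = 1
n=9: ⌈(10·343)/751⌉ − ⌈(9·343)/751⌉ = ⌈3430/751⌉ − ⌈3087/751⌉ = 5 − 5 = 0
n=10: ⌈(11·343)/751⌉ − ⌈(10·343)/751⌉ = ⌈3773/751⌉ − ⌈3430/751⌉ = 6 − 5 = 1
n=11: ⌈(12·343)/751⌉ − ⌈(11·343)/751⌉ = ⌈4116/751⌉ − ⌈3773/751⌉ = 6 − 6 = 0
n=12: ⌈(13·343)/751⌉ − ⌈(12·343)/751⌉ = ⌈4459/751⌉ − ⌈4116/751⌉ = 6 − 6 = 0
n=13: ⌈(14·343)/751⌉ − ⌈(13·343)/751⌉ = ⌈4802/751⌉ − ⌈4459/751⌉ = 7 − 6 = 1
n=14: ⌈(15·343)/751⌉ − ⌈(14·343)/751⌉ = ⌈5145/751⌉ − ⌈4802/751⌉ = 7 − 7 = 0
n=15: ⌈(16·343)/751⌉ − ⌈(15·343)/751⌉ = ⌈5488/751⌉ − ⌈5145/751⌉ = 8 − 7 = 1
n=16: ⌈(17·343)/751⌉ − ⌈(16·343)/751⌉ = ⌈5831/751⌉ − ⌈5488/751⌉ = 8 − 8 = 0
n=17: ⌈(18·343)/751⌉ − ⌈(17·343)/751⌉ = ⌈6174/751⌉ − ⌈5831/751⌉ = 9 − 8 = 1
n=18: ⌈(19·343)/751⌉ − ⌈(18·343)/751⌉ = ⌈6517/751⌉ − ⌈6174/751⌉ = 9 − 9 = 0
n=19: ⌈(20·343)/751⌉ − ⌈(19·343)/751⌉ = ⌈6860/751⌉ − ⌈6517/751⌉ = 10 − 9 = 1
n=20: ⌈(21·343)/751⌉ − ⌈(20·343)/751⌉ = ⌈7203/751⌉ − ⌈6860/751⌉ = 10 − 10 = 0
n=21: ⌈(22·343)/751⌉ − ⌈(21·343)/751⌉ = ⌈7546/751⌉ − ⌈7203/751⌉ = 11 − 10 = 1
n=22: ⌈(23·343)/751⌉ − ⌈(22·343)/751⌉ = ⌈7889/751⌉ − ⌈7546/751⌉ = 11 − 11 = 0
n=23: ⌈(24·343)/751⌉ − ⌈(23·343)/751⌉ = ⌈8232/751⌉ − ⌈7889/751⌉ = 11 − 11 = 0
n=24: ⌈(25·343)/751⌉ − ⌈(24·343)/751⌉ = ⌈8575/751⌉ − ⌈8232/751⌉ = 12 − 11 = 1
n=25: ⌈(26·343)/751⌉ − ⌈(25·343)/751⌉ = ⌈8918/751⌉ − ⌈8575/751⌉ = 12 − 12 = 0
n=26: ⌈(27·343)/751⌉ − ⌈(26·343)/751⌉ = ⌈9261/751⌉ − ⌈8918/751⌉ = 13 − 12 = 1
n=27: ⌈(28·343)/751⌉ − ⌈(27·343)/751⌉ = ⌈9604/751⌉ − ⌈9261/751⌉ = 13 − 13 = 0
n=28: ⌈(29·343)/751⌉ − ⌈(28·343)/751⌉ = ⌈9947/751⌉ − ⌈9604/751⌉ = 14 − 13 = 1
n=29: ⌈(30·343)/751⌉ − ⌈(29·343)/751⌉ = ⌈10290/751⌉ − ⌈9947/751⌉ = 14 − 14 = 0
n=30: ⌈(31·343)/751⌉ − ⌈(30·343)/751⌉ = ⌈10633/751⌉ − ⌈10290/751⌉ = 15 − 14 = 1
n=31: ⌈(32·343)/751⌉ − ⌈(31·343)/751⌉ = ⌈10976/751⌉ − ⌈10633/751⌉ = 15 − 15 = 0
n=32: ⌈(33·343)/751⌉ − ⌈(32·343)/751⌉ = ⌈11319/751⌉ − ⌈10976/751⌉ = 16 − 15 = 1
n=33: ⌈(34·343)/751⌉ − ⌈(33·343)/751⌉ = ⌈11662/751⌉ − ⌈11319/751⌉ = 16 − 16 = 0
n=34: ⌈(35·343)/751⌉ − ⌈(34·343)/751⌉ = ⌈12005/751⌉ − ⌈11662/751⌉ = 16 − 16 = 0
n=35: ⌈(36·343)/751⌉ − ⌈(35·343)/751⌉ = ⌈12348/751⌉ − ⌈12005/751⌉ = 17 − 16 = 1
n=36: ⌈(37·343)/751⌉ − ⌈(36·343)/751⌉ = ⌈12691/751⌉ − ⌈12348/751⌉ = 17 − 17 = 0
n=37: ⌈(38·343)/751⌉ − ⌈(37·343)/751⌉ = ⌈13034/751⌉ − ⌈12691/751⌉ = 18 − 17 = 1
n=38: ⌈(39·343)/751⌉ − ⌈(38·343)/751⌉ = ⌈13377/751⌉ − ⌈13034/751⌉ = 18 − 18 = 0
n=39: ⌈(40·343)/751⌉ − ⌈(39·343)/751⌉ = ⌈13720/751⌉ − ⌈13377/751⌉ = 19 − 18 = 1
n=40: ⌈(41·343)/751⌉ − ⌈(40·343)/751⌉ = ⌈14063/751⌉ − ⌈13720/751⌉ = 19 − 19 = 0
n=41: ⌈(42·343)/751⌉ − ⌈(41·343)/751⌉ = ⌈14406/751⌉ − ⌈14063/751⌉ = 20 − 19 = 1
n=42: ⌈(43·343)/751⌉ − ⌈(42·343)/751⌉ = ⌈14749/751⌉ − ⌈14406/751⌉ = 20 − 20 = 0
n=43: ⌈(44·343)/751⌉ − ⌈(43·343)/751⌉ = ⌈15092/751⌉ − ⌈14749/751⌉ = 21 − 20 = 1
n=44: ⌈(45·343)/751⌉ − ⌈(44·343)/751⌉ = ⌈15435/751⌉ − ⌈15092/751⌉ = 21 − 21 = 0
n=45: ⌈(46·343)/751⌉ − ⌈(45·343)/751⌉ = ⌈15778/751⌉ − ⌈15435/751⌉ = 22 − 21 = 1
n=46: ⌈(47·343)/751⌉ − ⌈(46·343)/751⌉ = ⌈16121/751⌉ − ⌈15778/751⌉ = 22 − 22 = 0
n=47: ⌈(48·343)/751⌉ − ⌈(47·343)/751⌉ = ⌈16464/751⌉ − ⌈16121/751⌉ = 22 − 22 = 0
n=48: ⌈(49·343)/751⌉ − ⌈(48·343)/751⌉ = ⌈16807/751⌉ − ⌈16464/751⌉ = 23 − 22 = 1
n=49: ⌈(50·343)/751⌉ − ⌈(49·343)/751⌉ = ⌈17150/751⌉ − ⌈16807/751⌉ = 23 − 23 = 0
n=50: ⌈(51·343)/751⌉ − ⌈(50·343)/751⌉ = ⌈17493/751⌉ − ⌈17150/751⌉ = 24 − 23 = 1
n=51: ⌈(52·343)/751⌉ − ⌈(51·343)/751⌉ = ⌈17836/751⌉ − ⌈17493/751⌉ = 24 − 24 = 0
n=52: ⌈(53·343)/751⌉ − ⌈(52·343)/751⌉ = ⌈18179/751⌉ − ⌈17836/751⌉ = 25 − 24 = 1
n=53: ⌈(54·343)/751⌉ − ⌈(53·343)/751⌉ = ⌈18522/751⌉ − ⌈18179/751⌉ = 25 − 25 = 0
n=54: ⌈(55·343)/751⌉ − ⌈(54·343)/751⌉ = ⌈18865/751⌉ − ⌈18522/751⌉ = 26 − 25 = 1
n=55: ⌈(56·343)/751⌉ − ⌈(55·343)/751⌉ = ⌈19208/751⌉ − ⌈18865/751⌉ = 26 − 26 = 0
n=56: ⌈(57·343)/751⌉ − ⌈(56·343)/751⌉ = ⌈19551/751⌉ − ⌈19208/751⌉ = 27 − 26 = 1
n=57: ⌈(58·343)/751⌉ − ⌈(57·343)/751⌉ = ⌈19894/751⌉ − ⌈19551/751⌉ = 27 − 27 = 0
n=58: ⌈(59·343)/751⌉ − ⌈(58·343)/751⌉ = ⌈20237/751⌉ − ⌈19894/751⌉ = 27 − 27 = 0
n=59: ⌈(60·343)/751⌉ − ⌈(59·343)/751⌉ = ⌈20580/751⌉ − ⌈20237/751⌉ = 28 − 27 = 1
n=60: ⌈(61·343)/751⌉ − ⌈(60·343)/751⌉ = ⌈20923/751⌉ − ⌈20580/751⌉ = 28 − 28 = 0
n=61: ⌈(62·343)/751⌉ − ⌈(61·343)/751⌉ = ⌈21266/751⌉ − ⌈20923/751⌉ = 29 − 28 = 1
n=62: ⌈(63·343)/751⌉ − ⌈(62·343)/751⌉ = ⌈21609/751⌉ − ⌈21266/751⌉ = 29 − 29 = 0
n=63: ⌈(64·343)/751⌉ − ⌈(63·343)/751⌉ = ⌈21952/751⌉ − ⌈21609/751⌉ = 30 − 29 = 1
n=64: ⌈(65·343)/751⌉ − ⌈(64·343)/751⌉ = ⌈22295/751⌉ − ⌈21952/751⌉ = 30 − 30 = 0


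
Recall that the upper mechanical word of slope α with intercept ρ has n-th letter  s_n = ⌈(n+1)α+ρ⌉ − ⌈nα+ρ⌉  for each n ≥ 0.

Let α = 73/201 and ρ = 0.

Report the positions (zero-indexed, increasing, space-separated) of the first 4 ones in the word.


n=0: ⌈73/201⌉−⌈0/201⌉ = 1−0 = 1  ← one
n=1: ⌈146/201⌉−⌈73/201⌉ = 1−1 = 0
n=2: ⌈219/201⌉−⌈146/201⌉ = 2−1 = 1  ← one
n=3: ⌈292/201⌉−⌈219/201⌉ = 2−2 = 0
n=4: ⌈365/201⌉−⌈292/201⌉ = 2−2 = 0
n=5: ⌈438/201⌉−⌈365/201⌉ = 3−2 = 1  ← one
n=6: ⌈511/201⌉−⌈438/201⌉ = 3−3 = 0
n=7: ⌈584/201⌉−⌈511/201⌉ = 3−3 = 0
n=8: ⌈657/201⌉−⌈584/201⌉ = 4−3 = 1  ← one
positions of the first 4 ones: 0 2 5 8

0 2 5 8


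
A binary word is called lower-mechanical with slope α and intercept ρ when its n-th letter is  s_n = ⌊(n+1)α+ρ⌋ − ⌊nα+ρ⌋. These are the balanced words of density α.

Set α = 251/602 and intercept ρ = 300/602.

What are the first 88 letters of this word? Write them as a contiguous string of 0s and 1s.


0101010010100101010010100101010010100101010010100101010010100101010010100101010010100101

n=0: ⌊(1·251+300)/602⌋ − ⌊(0·251+300)/602⌋ = ⌊551/602⌋ − ⌊300/602⌋ = 0 − 0 = 0
n=1: ⌊(2·251+300)/602⌋ − ⌊(1·251+300)/602⌋ = ⌊802/602⌋ − ⌊551/602⌋ = 1 − 0 = 1
n=2: ⌊(3·251+300)/602⌋ − ⌊(2·251+300)/602⌋ = ⌊1053/602⌋ − ⌊802/602⌋ = 1 − 1 = 0
n=3: ⌊(4·251+300)/602⌋ − ⌊(3·251+300)/602⌋ = ⌊1304/602⌋ − ⌊1053/602⌋ = 2 − 1 = 1
n=4: ⌊(5·251+300)/602⌋ − ⌊(4·251+300)/602⌋ = ⌊1555/602⌋ − ⌊1304/602⌋ = 2 − 2 = 0
n=5: ⌊(6·251+300)/602⌋ − ⌊(5·251+300)/602⌋ = ⌊1806/602⌋ − ⌊1555/602⌋ = 3 − 2 = 1
n=6: ⌊(7·251+300)/602⌋ − ⌊(6·251+300)/602⌋ = ⌊2057/602⌋ − ⌊1806/602⌋ = 3 − 3 = 0
n=7: ⌊(8·251+300)/602⌋ − ⌊(7·251+300)/602⌋ = ⌊2308/602⌋ − ⌊2057/602⌋ = 3 − 3 = 0
n=8: ⌊(9·251+300)/602⌋ − ⌊(8·251+300)/602⌋ = ⌊2559/602⌋ − ⌊2308/602⌋ = 4 − 3 = 1
n=9: ⌊(10·251+300)/602⌋ − ⌊(9·251+300)/602⌋ = ⌊2810/602⌋ − ⌊2559/602⌋ = 4 − 4 = 0
n=10: ⌊(11·251+300)/602⌋ − ⌊(10·251+300)/602⌋ = ⌊3061/602⌋ − ⌊2810/602⌋ = 5 − 4 = 1
n=11: ⌊(12·251+300)/602⌋ − ⌊(11·251+300)/602⌋ = ⌊3312/602⌋ − ⌊3061/602⌋ = 5 − 5 = 0
n=12: ⌊(13·251+300)/602⌋ − ⌊(12·251+300)/602⌋ = ⌊3563/602⌋ − ⌊3312/602⌋ = 5 − 5 = 0
n=13: ⌊(14·251+300)/602⌋ − ⌊(13·251+300)/602⌋ = ⌊3814/602⌋ − ⌊3563/602⌋ = 6 − 5 = 1
n=14: ⌊(15·251+300)/602⌋ − ⌊(14·251+300)/602⌋ = ⌊4065/602⌋ − ⌊3814/602⌋ = 6 − 6 = 0
n=15: ⌊(16·251+300)/602⌋ − ⌊(15·251+300)/602⌋ = ⌊4316/602⌋ − ⌊4065/602⌋ = 7 − 6 = 1
n=16: ⌊(17·251+300)/602⌋ − ⌊(16·251+300)/602⌋ = ⌊4567/602⌋ − ⌊4316/602⌋ = 7 − 7 = 0
n=17: ⌊(18·251+300)/602⌋ − ⌊(17·251+300)/602⌋ = ⌊4818/602⌋ − ⌊4567/602⌋ = 8 − 7 = 1
n=18: ⌊(19·251+300)/602⌋ − ⌊(18·251+300)/602⌋ = ⌊5069/602⌋ − ⌊4818/602⌋ = 8 − 8 = 0
n=19: ⌊(20·251+300)/602⌋ − ⌊(19·251+300)/602⌋ = ⌊5320/602⌋ − ⌊5069/602⌋ = 8 − 8 = 0
n=20: ⌊(21·251+300)/602⌋ − ⌊(20·251+300)/602⌋ = ⌊5571/602⌋ − ⌊5320/602⌋ = 9 − 8 = 1
n=21: ⌊(22·251+300)/602⌋ − ⌊(21·251+300)/602⌋ = ⌊5822/602⌋ − ⌊5571/602⌋ = 9 − 9 = 0
n=22: ⌊(23·251+300)/602⌋ − ⌊(22·251+300)/602⌋ = ⌊6073/602⌋ − ⌊5822/602⌋ = 10 − 9 = 1
n=23: ⌊(24·251+300)/602⌋ − ⌊(23·251+300)/602⌋ = ⌊6324/602⌋ − ⌊6073/602⌋ = 10 − 10 = 0
n=24: ⌊(25·251+300)/602⌋ − ⌊(24·251+300)/602⌋ = ⌊6575/602⌋ − ⌊6324/602⌋ = 10 − 10 = 0
n=25: ⌊(26·251+300)/602⌋ − ⌊(25·251+300)/602⌋ = ⌊6826/602⌋ − ⌊6575/602⌋ = 11 − 10 = 1
n=26: ⌊(27·251+300)/602⌋ − ⌊(26·251+300)/602⌋ = ⌊7077/602⌋ − ⌊6826/602⌋ = 11 − 11 = 0
n=27: ⌊(28·251+300)/602⌋ − ⌊(27·251+300)/602⌋ = ⌊7328/602⌋ − ⌊7077/602⌋ = 12 − 11 = 1
n=28: ⌊(29·251+300)/602⌋ − ⌊(28·251+300)/602⌋ = ⌊7579/602⌋ − ⌊7328/602⌋ = 12 − 12 = 0
n=29: ⌊(30·251+300)/602⌋ − ⌊(29·251+300)/602⌋ = ⌊7830/602⌋ − ⌊7579/602⌋ = 13 − 12 = 1
n=30: ⌊(31·251+300)/602⌋ − ⌊(30·251+300)/602⌋ = ⌊8081/602⌋ − ⌊7830/602⌋ = 13 − 13 = 0
n=31: ⌊(32·251+300)/602⌋ − ⌊(31·251+300)/602⌋ = ⌊8332/602⌋ − ⌊8081/602⌋ = 13 − 13 = 0
n=32: ⌊(33·251+300)/602⌋ − ⌊(32·251+300)/602⌋ = ⌊8583/602⌋ − ⌊8332/602⌋ = 14 − 13 = 1
n=33: ⌊(34·251+300)/602⌋ − ⌊(33·251+300)/602⌋ = ⌊8834/602⌋ − ⌊8583/602⌋ = 14 − 14 = 0
n=34: ⌊(35·251+300)/602⌋ − ⌊(34·251+300)/602⌋ = ⌊9085/602⌋ − ⌊8834/602⌋ = 15 − 14 = 1
n=35: ⌊(36·251+300)/602⌋ − ⌊(35·251+300)/602⌋ = ⌊9336/602⌋ − ⌊9085/602⌋ = 15 − 15 = 0
n=36: ⌊(37·251+300)/602⌋ − ⌊(36·251+300)/602⌋ = ⌊9587/602⌋ − ⌊9336/602⌋ = 15 − 15 = 0
n=37: ⌊(38·251+300)/602⌋ − ⌊(37·251+300)/602⌋ = ⌊9838/602⌋ − ⌊9587/602⌋ = 16 − 15 = 1
n=38: ⌊(39·251+300)/602⌋ − ⌊(38·251+300)/602⌋ = ⌊10089/602⌋ − ⌊9838/602⌋ = 16 − 16 = 0
n=39: ⌊(40·251+300)/602⌋ − ⌊(39·251+300)/602⌋ = ⌊10340/602⌋ − ⌊10089/602⌋ = 17 − 16 = 1
n=40: ⌊(41·251+300)/602⌋ − ⌊(40·251+300)/602⌋ = ⌊10591/602⌋ − ⌊10340/602⌋ = 17 − 17 = 0
n=41: ⌊(42·251+300)/602⌋ − ⌊(41·251+300)/602⌋ = ⌊10842/602⌋ − ⌊10591/602⌋ = 18 − 17 = 1
n=42: ⌊(43·251+300)/602⌋ − ⌊(42·251+300)/602⌋ = ⌊11093/602⌋ − ⌊10842/602⌋ = 18 − 18 = 0
n=43: ⌊(44·251+300)/602⌋ − ⌊(43·251+300)/602⌋ = ⌊11344/602⌋ − ⌊11093/602⌋ = 18 − 18 = 0
n=44: ⌊(45·251+300)/602⌋ − ⌊(44·251+300)/602⌋ = ⌊11595/602⌋ − ⌊11344/602⌋ = 19 − 18 = 1
n=45: ⌊(46·251+300)/602⌋ − ⌊(45·251+300)/602⌋ = ⌊11846/602⌋ − ⌊11595/602⌋ = 19 − 19 = 0
n=46: ⌊(47·251+300)/602⌋ − ⌊(46·251+300)/602⌋ = ⌊12097/602⌋ − ⌊11846/602⌋ = 20 − 19 = 1
n=47: ⌊(48·251+300)/602⌋ − ⌊(47·251+300)/602⌋ = ⌊12348/602⌋ − ⌊12097/602⌋ = 20 − 20 = 0
n=48: ⌊(49·251+300)/602⌋ − ⌊(48·251+300)/602⌋ = ⌊12599/602⌋ − ⌊12348/602⌋ = 20 − 20 = 0
n=49: ⌊(50·251+300)/602⌋ − ⌊(49·251+300)/602⌋ = ⌊12850/602⌋ − ⌊12599/602⌋ = 21 − 20 = 1
n=50: ⌊(51·251+300)/602⌋ − ⌊(50·251+300)/602⌋ = ⌊13101/602⌋ − ⌊12850/602⌋ = 21 − 21 = 0
n=51: ⌊(52·251+300)/602⌋ − ⌊(51·251+300)/602⌋ = ⌊13352/602⌋ − ⌊13101/602⌋ = 22 − 21 = 1
n=52: ⌊(53·251+300)/602⌋ − ⌊(52·251+300)/602⌋ = ⌊13603/602⌋ − ⌊13352/602⌋ = 22 − 22 = 0
n=53: ⌊(54·251+300)/602⌋ − ⌊(53·251+300)/602⌋ = ⌊13854/602⌋ − ⌊13603/602⌋ = 23 − 22 = 1
n=54: ⌊(55·251+300)/602⌋ − ⌊(54·251+300)/602⌋ = ⌊14105/602⌋ − ⌊13854/602⌋ = 23 − 23 = 0
n=55: ⌊(56·251+300)/602⌋ − ⌊(55·251+300)/602⌋ = ⌊14356/602⌋ − ⌊14105/602⌋ = 23 − 23 = 0
n=56: ⌊(57·251+300)/602⌋ − ⌊(56·251+300)/602⌋ = ⌊14607/602⌋ − ⌊14356/602⌋ = 24 − 23 = 1
n=57: ⌊(58·251+300)/602⌋ − ⌊(57·251+300)/602⌋ = ⌊14858/602⌋ − ⌊14607/602⌋ = 24 − 24 = 0
n=58: ⌊(59·251+300)/602⌋ − ⌊(58·251+300)/602⌋ = ⌊15109/602⌋ − ⌊14858/602⌋ = 25 − 24 = 1
n=59: ⌊(60·251+300)/602⌋ − ⌊(59·251+300)/602⌋ = ⌊15360/602⌋ − ⌊15109/602⌋ = 25 − 25 = 0
n=60: ⌊(61·251+300)/602⌋ − ⌊(60·251+300)/602⌋ = ⌊15611/602⌋ − ⌊15360/602⌋ = 25 − 25 = 0
n=61: ⌊(62·251+300)/602⌋ − ⌊(61·251+300)/602⌋ = ⌊15862/602⌋ − ⌊15611/602⌋ = 26 − 25 = 1
n=62: ⌊(63·251+300)/602⌋ − ⌊(62·251+300)/602⌋ = ⌊16113/602⌋ − ⌊15862/602⌋ = 26 − 26 = 0
n=63: ⌊(64·251+300)/602⌋ − ⌊(63·251+300)/602⌋ = ⌊16364/602⌋ − ⌊16113/602⌋ = 27 − 26 = 1
n=64: ⌊(65·251+300)/602⌋ − ⌊(64·251+300)/602⌋ = ⌊16615/602⌋ − ⌊16364/602⌋ = 27 − 27 = 0
n=65: ⌊(66·251+300)/602⌋ − ⌊(65·251+300)/602⌋ = ⌊16866/602⌋ − ⌊16615/602⌋ = 28 − 27 = 1
n=66: ⌊(67·251+300)/602⌋ − ⌊(66·251+300)/602⌋ = ⌊17117/602⌋ − ⌊16866/602⌋ = 28 − 28 = 0
n=67: ⌊(68·251+300)/602⌋ − ⌊(67·251+300)/602⌋ = ⌊17368/602⌋ − ⌊17117/602⌋ = 28 − 28 = 0
n=68: ⌊(69·251+300)/602⌋ − ⌊(68·251+300)/602⌋ = ⌊17619/602⌋ − ⌊17368/602⌋ = 29 − 28 = 1
n=69: ⌊(70·251+300)/602⌋ − ⌊(69·251+300)/602⌋ = ⌊17870/602⌋ − ⌊17619/602⌋ = 29 − 29 = 0
n=70: ⌊(71·251+300)/602⌋ − ⌊(70·251+300)/602⌋ = ⌊18121/602⌋ − ⌊17870/602⌋ = 30 − 29 = 1
n=71: ⌊(72·251+300)/602⌋ − ⌊(71·251+300)/602⌋ = ⌊18372/602⌋ − ⌊18121/602⌋ = 30 − 30 = 0
n=72: ⌊(73·251+300)/602⌋ − ⌊(72·251+300)/602⌋ = ⌊18623/602⌋ − ⌊18372/602⌋ = 30 − 30 = 0
n=73: ⌊(74·251+300)/602⌋ − ⌊(73·251+300)/602⌋ = ⌊18874/602⌋ − ⌊18623/602⌋ = 31 − 30 = 1
n=74: ⌊(75·251+300)/602⌋ − ⌊(74·251+300)/602⌋ = ⌊19125/602⌋ − ⌊18874/602⌋ = 31 − 31 = 0
n=75: ⌊(76·251+300)/602⌋ − ⌊(75·251+300)/602⌋ = ⌊19376/602⌋ − ⌊19125/602⌋ = 32 − 31 = 1
n=76: ⌊(77·251+300)/602⌋ − ⌊(76·251+300)/602⌋ = ⌊19627/602⌋ − ⌊19376/602⌋ = 32 − 32 = 0
n=77: ⌊(78·251+300)/602⌋ − ⌊(77·251+300)/602⌋ = ⌊19878/602⌋ − ⌊19627/602⌋ = 33 − 32 = 1
n=78: ⌊(79·251+300)/602⌋ − ⌊(78·251+300)/602⌋ = ⌊20129/602⌋ − ⌊19878/602⌋ = 33 − 33 = 0
n=79: ⌊(80·251+300)/602⌋ − ⌊(79·251+300)/602⌋ = ⌊20380/602⌋ − ⌊20129/602⌋ = 33 − 33 = 0
n=80: ⌊(81·251+300)/602⌋ − ⌊(80·251+300)/602⌋ = ⌊20631/602⌋ − ⌊20380/602⌋ = 34 − 33 = 1
n=81: ⌊(82·251+300)/602⌋ − ⌊(81·251+300)/602⌋ = ⌊20882/602⌋ − ⌊20631/602⌋ = 34 − 34 = 0
n=82: ⌊(83·251+300)/602⌋ − ⌊(82·251+300)/602⌋ = ⌊21133/602⌋ − ⌊20882/602⌋ = 35 − 34 = 1
n=83: ⌊(84·251+300)/602⌋ − ⌊(83·251+300)/602⌋ = ⌊21384/602⌋ − ⌊21133/602⌋ = 35 − 35 = 0
n=84: ⌊(85·251+300)/602⌋ − ⌊(84·251+300)/602⌋ = ⌊21635/602⌋ − ⌊21384/602⌋ = 35 − 35 = 0
n=85: ⌊(86·251+300)/602⌋ − ⌊(85·251+300)/602⌋ = ⌊21886/602⌋ − ⌊21635/602⌋ = 36 − 35 = 1
n=86: ⌊(87·251+300)/602⌋ − ⌊(86·251+300)/602⌋ = ⌊22137/602⌋ − ⌊21886/602⌋ = 36 − 36 = 0
n=87: ⌊(88·251+300)/602⌋ − ⌊(87·251+300)/602⌋ = ⌊22388/602⌋ − ⌊22137/602⌋ = 37 − 36 = 1


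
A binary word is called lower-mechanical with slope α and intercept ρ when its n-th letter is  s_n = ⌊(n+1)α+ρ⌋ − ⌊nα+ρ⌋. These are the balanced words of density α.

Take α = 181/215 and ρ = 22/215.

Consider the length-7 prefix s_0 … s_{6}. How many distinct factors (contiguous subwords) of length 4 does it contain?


3

t_n = ⌊(n·181+22)/215⌋ for n = 0 … 7:
  n=0…7: ⌊22/215⌋=0 ⌊203/215⌋=0 ⌊384/215⌋=1 ⌊565/215⌋=2 ⌊746/215⌋=3 ⌊927/215⌋=4 ⌊1108/215⌋=5 ⌊1289/215⌋=5
s_n = t_(n+1) − t_n for n = 0 … 6 gives
prefix = 0111110
slide a length-4 window over [0..3] … [3..6] (4 windows); first occurrence of each distinct factor:
  [  0..  3] 0111
  [  1..  4] 1111
  [  3..  6] 1110
  (the other 1 window repeats one of these)
distinct factors: {0111, 1110, 1111}
count = 3  (Sturmian bound for length 4 is 5)


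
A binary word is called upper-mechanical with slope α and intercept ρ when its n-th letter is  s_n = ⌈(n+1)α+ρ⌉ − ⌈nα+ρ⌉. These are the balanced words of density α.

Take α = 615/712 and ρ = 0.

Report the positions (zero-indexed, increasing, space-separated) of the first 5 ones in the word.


n=0: ⌈615/712⌉−⌈0/712⌉ = 1−0 = 1  ← one
n=1: ⌈1230/712⌉−⌈615/712⌉ = 2−1 = 1  ← one
n=2: ⌈1845/712⌉−⌈1230/712⌉ = 3−2 = 1  ← one
n=3: ⌈2460/712⌉−⌈1845/712⌉ = 4−3 = 1  ← one
n=4: ⌈3075/712⌉−⌈2460/712⌉ = 5−4 = 1  ← one
positions of the first 5 ones: 0 1 2 3 4

0 1 2 3 4


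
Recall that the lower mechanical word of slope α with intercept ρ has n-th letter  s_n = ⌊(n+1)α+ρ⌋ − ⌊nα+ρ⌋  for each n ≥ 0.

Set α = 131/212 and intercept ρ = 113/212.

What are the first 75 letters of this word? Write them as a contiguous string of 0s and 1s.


101101011010110110101101011011010110110101101011011010110101101101011011010

n=0: ⌊(1·131+113)/212⌋ − ⌊(0·131+113)/212⌋ = ⌊244/212⌋ − ⌊113/212⌋ = 1 − 0 = 1
n=1: ⌊(2·131+113)/212⌋ − ⌊(1·131+113)/212⌋ = ⌊375/212⌋ − ⌊244/212⌋ = 1 − 1 = 0
n=2: ⌊(3·131+113)/212⌋ − ⌊(2·131+113)/212⌋ = ⌊506/212⌋ − ⌊375/212⌋ = 2 − 1 = 1
n=3: ⌊(4·131+113)/212⌋ − ⌊(3·131+113)/212⌋ = ⌊637/212⌋ − ⌊506/212⌋ = 3 − 2 = 1
n=4: ⌊(5·131+113)/212⌋ − ⌊(4·131+113)/212⌋ = ⌊768/212⌋ − ⌊637/212⌋ = 3 − 3 = 0
n=5: ⌊(6·131+113)/212⌋ − ⌊(5·131+113)/212⌋ = ⌊899/212⌋ − ⌊768/212⌋ = 4 − 3 = 1
n=6: ⌊(7·131+113)/212⌋ − ⌊(6·131+113)/212⌋ = ⌊1030/212⌋ − ⌊899/212⌋ = 4 − 4 = 0
n=7: ⌊(8·131+113)/212⌋ − ⌊(7·131+113)/212⌋ = ⌊1161/212⌋ − ⌊1030/212⌋ = 5 − 4 = 1
n=8: ⌊(9·131+113)/212⌋ − ⌊(8·131+113)/212⌋ = ⌊1292/212⌋ − ⌊1161/212⌋ = 6 − 5 = 1
n=9: ⌊(10·131+113)/212⌋ − ⌊(9·131+113)/212⌋ = ⌊1423/212⌋ − ⌊1292/212⌋ = 6 − 6 = 0
n=10: ⌊(11·131+113)/212⌋ − ⌊(10·131+113)/212⌋ = ⌊1554/212⌋ − ⌊1423/212⌋ = 7 − 6 = 1
n=11: ⌊(12·131+113)/212⌋ − ⌊(11·131+113)/212⌋ = ⌊1685/212⌋ − ⌊1554/212⌋ = 7 − 7 = 0
n=12: ⌊(13·131+113)/212⌋ − ⌊(12·131+113)/212⌋ = ⌊1816/212⌋ − ⌊1685/212⌋ = 8 − 7 = 1
n=13: ⌊(14·131+113)/212⌋ − ⌊(13·131+113)/212⌋ = ⌊1947/212⌋ − ⌊1816/212⌋ = 9 − 8 = 1
n=14: ⌊(15·131+113)/212⌋ − ⌊(14·131+113)/212⌋ = ⌊2078/212⌋ − ⌊1947/212⌋ = 9 − 9 = 0
n=15: ⌊(16·131+113)/212⌋ − ⌊(15·131+113)/212⌋ = ⌊2209/212⌋ − ⌊2078/212⌋ = 10 − 9 = 1
n=16: ⌊(17·131+113)/212⌋ − ⌊(16·131+113)/212⌋ = ⌊2340/212⌋ − ⌊2209/212⌋ = 11 − 10 = 1
n=17: ⌊(18·131+113)/212⌋ − ⌊(17·131+113)/212⌋ = ⌊2471/212⌋ − ⌊2340/212⌋ = 11 − 11 = 0
n=18: ⌊(19·131+113)/212⌋ − ⌊(18·131+113)/212⌋ = ⌊2602/212⌋ − ⌊2471/212⌋ = 12 − 11 = 1
n=19: ⌊(20·131+113)/212⌋ − ⌊(19·131+113)/212⌋ = ⌊2733/212⌋ − ⌊2602/212⌋ = 12 − 12 = 0
n=20: ⌊(21·131+113)/212⌋ − ⌊(20·131+113)/212⌋ = ⌊2864/212⌋ − ⌊2733/212⌋ = 13 − 12 = 1
n=21: ⌊(22·131+113)/212⌋ − ⌊(21·131+113)/212⌋ = ⌊2995/212⌋ − ⌊2864/212⌋ = 14 − 13 = 1
n=22: ⌊(23·131+113)/212⌋ − ⌊(22·131+113)/212⌋ = ⌊3126/212⌋ − ⌊2995/212⌋ = 14 − 14 = 0
n=23: ⌊(24·131+113)/212⌋ − ⌊(23·131+113)/212⌋ = ⌊3257/212⌋ − ⌊3126/212⌋ = 15 − 14 = 1
n=24: ⌊(25·131+113)/212⌋ − ⌊(24·131+113)/212⌋ = ⌊3388/212⌋ − ⌊3257/212⌋ = 15 − 15 = 0
n=25: ⌊(26·131+113)/212⌋ − ⌊(25·131+113)/212⌋ = ⌊3519/212⌋ − ⌊3388/212⌋ = 16 − 15 = 1
n=26: ⌊(27·131+113)/212⌋ − ⌊(26·131+113)/212⌋ = ⌊3650/212⌋ − ⌊3519/212⌋ = 17 − 16 = 1
n=27: ⌊(28·131+113)/212⌋ − ⌊(27·131+113)/212⌋ = ⌊3781/212⌋ − ⌊3650/212⌋ = 17 − 17 = 0
n=28: ⌊(29·131+113)/212⌋ − ⌊(28·131+113)/212⌋ = ⌊3912/212⌋ − ⌊3781/212⌋ = 18 − 17 = 1
n=29: ⌊(30·131+113)/212⌋ − ⌊(29·131+113)/212⌋ = ⌊4043/212⌋ − ⌊3912/212⌋ = 19 − 18 = 1
n=30: ⌊(31·131+113)/212⌋ − ⌊(30·131+113)/212⌋ = ⌊4174/212⌋ − ⌊4043/212⌋ = 19 − 19 = 0
n=31: ⌊(32·131+113)/212⌋ − ⌊(31·131+113)/212⌋ = ⌊4305/212⌋ − ⌊4174/212⌋ = 20 − 19 = 1
n=32: ⌊(33·131+113)/212⌋ − ⌊(32·131+113)/212⌋ = ⌊4436/212⌋ − ⌊4305/212⌋ = 20 − 20 = 0
n=33: ⌊(34·131+113)/212⌋ − ⌊(33·131+113)/212⌋ = ⌊4567/212⌋ − ⌊4436/212⌋ = 21 − 20 = 1
n=34: ⌊(35·131+113)/212⌋ − ⌊(34·131+113)/212⌋ = ⌊4698/212⌋ − ⌊4567/212⌋ = 22 − 21 = 1
n=35: ⌊(36·131+113)/212⌋ − ⌊(35·131+113)/212⌋ = ⌊4829/212⌋ − ⌊4698/212⌋ = 22 − 22 = 0
n=36: ⌊(37·131+113)/212⌋ − ⌊(36·131+113)/212⌋ = ⌊4960/212⌋ − ⌊4829/212⌋ = 23 − 22 = 1
n=37: ⌊(38·131+113)/212⌋ − ⌊(37·131+113)/212⌋ = ⌊5091/212⌋ − ⌊4960/212⌋ = 24 − 23 = 1
n=38: ⌊(39·131+113)/212⌋ − ⌊(38·131+113)/212⌋ = ⌊5222/212⌋ − ⌊5091/212⌋ = 24 − 24 = 0
n=39: ⌊(40·131+113)/212⌋ − ⌊(39·131+113)/212⌋ = ⌊5353/212⌋ − ⌊5222/212⌋ = 25 − 24 = 1
n=40: ⌊(41·131+113)/212⌋ − ⌊(40·131+113)/212⌋ = ⌊5484/212⌋ − ⌊5353/212⌋ = 25 − 25 = 0
n=41: ⌊(42·131+113)/212⌋ − ⌊(41·131+113)/212⌋ = ⌊5615/212⌋ − ⌊5484/212⌋ = 26 − 25 = 1
n=42: ⌊(43·131+113)/212⌋ − ⌊(42·131+113)/212⌋ = ⌊5746/212⌋ − ⌊5615/212⌋ = 27 − 26 = 1
n=43: ⌊(44·131+113)/212⌋ − ⌊(43·131+113)/212⌋ = ⌊5877/212⌋ − ⌊5746/212⌋ = 27 − 27 = 0
n=44: ⌊(45·131+113)/212⌋ − ⌊(44·131+113)/212⌋ = ⌊6008/212⌋ − ⌊5877/212⌋ = 28 − 27 = 1
n=45: ⌊(46·131+113)/212⌋ − ⌊(45·131+113)/212⌋ = ⌊6139/212⌋ − ⌊6008/212⌋ = 28 − 28 = 0
n=46: ⌊(47·131+113)/212⌋ − ⌊(46·131+113)/212⌋ = ⌊6270/212⌋ − ⌊6139/212⌋ = 29 − 28 = 1
n=47: ⌊(48·131+113)/212⌋ − ⌊(47·131+113)/212⌋ = ⌊6401/212⌋ − ⌊6270/212⌋ = 30 − 29 = 1
n=48: ⌊(49·131+113)/212⌋ − ⌊(48·131+113)/212⌋ = ⌊6532/212⌋ − ⌊6401/212⌋ = 30 − 30 = 0
n=49: ⌊(50·131+113)/212⌋ − ⌊(49·131+113)/212⌋ = ⌊6663/212⌋ − ⌊6532/212⌋ = 31 − 30 = 1
n=50: ⌊(51·131+113)/212⌋ − ⌊(50·131+113)/212⌋ = ⌊6794/212⌋ − ⌊6663/212⌋ = 32 − 31 = 1
n=51: ⌊(52·131+113)/212⌋ − ⌊(51·131+113)/212⌋ = ⌊6925/212⌋ − ⌊6794/212⌋ = 32 − 32 = 0
n=52: ⌊(53·131+113)/212⌋ − ⌊(52·131+113)/212⌋ = ⌊7056/212⌋ − ⌊6925/212⌋ = 33 − 32 = 1
n=53: ⌊(54·131+113)/212⌋ − ⌊(53·131+113)/212⌋ = ⌊7187/212⌋ − ⌊7056/212⌋ = 33 − 33 = 0
n=54: ⌊(55·131+113)/212⌋ − ⌊(54·131+113)/212⌋ = ⌊7318/212⌋ − ⌊7187/212⌋ = 34 − 33 = 1
n=55: ⌊(56·131+113)/212⌋ − ⌊(55·131+113)/212⌋ = ⌊7449/212⌋ − ⌊7318/212⌋ = 35 − 34 = 1
n=56: ⌊(57·131+113)/212⌋ − ⌊(56·131+113)/212⌋ = ⌊7580/212⌋ − ⌊7449/212⌋ = 35 − 35 = 0
n=57: ⌊(58·131+113)/212⌋ − ⌊(57·131+113)/212⌋ = ⌊7711/212⌋ − ⌊7580/212⌋ = 36 − 35 = 1
n=58: ⌊(59·131+113)/212⌋ − ⌊(58·131+113)/212⌋ = ⌊7842/212⌋ − ⌊7711/212⌋ = 36 − 36 = 0
n=59: ⌊(60·131+113)/212⌋ − ⌊(59·131+113)/212⌋ = ⌊7973/212⌋ − ⌊7842/212⌋ = 37 − 36 = 1
n=60: ⌊(61·131+113)/212⌋ − ⌊(60·131+113)/212⌋ = ⌊8104/212⌋ − ⌊7973/212⌋ = 38 − 37 = 1
n=61: ⌊(62·131+113)/212⌋ − ⌊(61·131+113)/212⌋ = ⌊8235/212⌋ − ⌊8104/212⌋ = 38 − 38 = 0
n=62: ⌊(63·131+113)/212⌋ − ⌊(62·131+113)/212⌋ = ⌊8366/212⌋ − ⌊8235/212⌋ = 39 − 38 = 1
n=63: ⌊(64·131+113)/212⌋ − ⌊(63·131+113)/212⌋ = ⌊8497/212⌋ − ⌊8366/212⌋ = 40 − 39 = 1
n=64: ⌊(65·131+113)/212⌋ − ⌊(64·131+113)/212⌋ = ⌊8628/212⌋ − ⌊8497/212⌋ = 40 − 40 = 0
n=65: ⌊(66·131+113)/212⌋ − ⌊(65·131+113)/212⌋ = ⌊8759/212⌋ − ⌊8628/212⌋ = 41 − 40 = 1
n=66: ⌊(67·131+113)/212⌋ − ⌊(66·131+113)/212⌋ = ⌊8890/212⌋ − ⌊8759/212⌋ = 41 − 41 = 0
n=67: ⌊(68·131+113)/212⌋ − ⌊(67·131+113)/212⌋ = ⌊9021/212⌋ − ⌊8890/212⌋ = 42 − 41 = 1
n=68: ⌊(69·131+113)/212⌋ − ⌊(68·131+113)/212⌋ = ⌊9152/212⌋ − ⌊9021/212⌋ = 43 − 42 = 1
n=69: ⌊(70·131+113)/212⌋ − ⌊(69·131+113)/212⌋ = ⌊9283/212⌋ − ⌊9152/212⌋ = 43 − 43 = 0
n=70: ⌊(71·131+113)/212⌋ − ⌊(70·131+113)/212⌋ = ⌊9414/212⌋ − ⌊9283/212⌋ = 44 − 43 = 1
n=71: ⌊(72·131+113)/212⌋ − ⌊(71·131+113)/212⌋ = ⌊9545/212⌋ − ⌊9414/212⌋ = 45 − 44 = 1
n=72: ⌊(73·131+113)/212⌋ − ⌊(72·131+113)/212⌋ = ⌊9676/212⌋ − ⌊9545/212⌋ = 45 − 45 = 0
n=73: ⌊(74·131+113)/212⌋ − ⌊(73·131+113)/212⌋ = ⌊9807/212⌋ − ⌊9676/212⌋ = 46 − 45 = 1
n=74: ⌊(75·131+113)/212⌋ − ⌊(74·131+113)/212⌋ = ⌊9938/212⌋ − ⌊9807/212⌋ = 46 − 46 = 0
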